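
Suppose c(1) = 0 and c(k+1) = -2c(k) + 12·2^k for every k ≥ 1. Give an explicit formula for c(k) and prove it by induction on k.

Claim: c(k) = 3·(-2)^k + 3·2^k.

Base case: c(1) = 0, and 3·(-2)^1 + 3·2^1 = -6 + 6 = 0.
Assume c(r) = 3·(-2)^r + 3·2^r for some r ≥ 1.
Then c(r+1) = -2c(r) + 12·2^r = -2·(3·(-2)^r + 3·2^r) + 12·2^r = 3·(-2)^{r+1} − 6·2^r + 12·2^r = 3·(-2)^{r+1} + 6·2^r = 3·(-2)^{r+1} + 3·2^{r+1}.
So the formula holds for r+1, and by induction c(k) = 3·(-2)^k + 3·2^k for all k ≥ 1.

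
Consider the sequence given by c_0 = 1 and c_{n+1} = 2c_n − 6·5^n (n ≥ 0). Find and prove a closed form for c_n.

Claim: c_n = 3·2^n − 2·5^n.

Base case: c_0 = 1, and 3·2^0 − 2·5^0 = 3 − 2 = 1.
Assume c_r = 3·2^r − 2·5^r for some r ≥ 0.
Then c_{r+1} = 2c_r − 6·5^r = 2·(3·2^r − 2·5^r) − 6·5^r = 3·2^{r+1} − 4·5^r − 6·5^r = 3·2^{r+1} − 10·5^r = 3·2^{r+1} − 2·5^{r+1}.
Hence c_n = 3·2^n − 2·5^n for every n ≥ 0, by induction.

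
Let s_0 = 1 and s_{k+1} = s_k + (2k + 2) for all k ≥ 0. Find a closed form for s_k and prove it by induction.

Claim: s_k = k^2 + k + 1.

Base case: s_0 = 1, and 0^2 + 0 + 1 = 1.
Assume s_j = j^2 + j + 1.
Then s_{j+1} = s_j + (2j + 2) = (j^2 + j + 1) + (2j + 2) = j^2 + 3j + 3,
and (j+1)^2 + (j+1) + 1 = j^2 + 3j + 3.
Hence s_k = k^2 + k + 1 for every k ≥ 0, by induction.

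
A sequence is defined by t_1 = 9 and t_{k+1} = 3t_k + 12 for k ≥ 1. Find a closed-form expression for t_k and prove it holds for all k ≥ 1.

Claim: t_k = 5·3^k − 6.

Base case: t_1 = 9, and 5·3^1 − 6 = 15 − 6 = 9.
Assume t_j = 5·3^j − 6 for some j ≥ 1.
Then t_{j+1} = 3t_j + 12 = 3·(5·3^j − 6) + 12 = 15·3^j − 18 + 12 = 5·3^{j+1} − 6.
By induction, t_k = 5·3^k − 6 for all k ≥ 1.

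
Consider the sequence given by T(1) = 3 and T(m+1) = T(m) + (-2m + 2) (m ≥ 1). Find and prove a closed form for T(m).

Claim: T(m) = -m^2 + 3m + 1.

Base case: T(1) = 3, and -1^2 + 3·1 + 1 = 3.
Assume T(r) = -r^2 + 3r + 1.
Then T(r+1) = T(r) + (-2r + 2) = (-r^2 + 3r + 1) + (-2r + 2) = -r^2 + r + 3,
and -(r+1)^2 + 3·(r+1) + 1 = -r^2 + r + 3.
Hence T(m) = -m^2 + 3m + 1 for every m ≥ 1, by induction.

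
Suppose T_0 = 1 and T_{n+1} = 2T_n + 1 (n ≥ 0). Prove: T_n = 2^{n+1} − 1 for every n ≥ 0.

Base case: T_0 = 1, and 2^{0+1} − 1 = 2 − 1 = 1.
Assume T_m = 2^{m+1} − 1 for some m ≥ 0.
Then T_{m+1} = 2T_m + 1 = 2·(2^{m+1} − 1) + 1 = 2^{m+2} − 2 + 1 = 2^{m+2} − 1.
This completes the inductive step, so T_n = 2^{n+1} − 1 for all n ≥ 0.

T_n = 2^{n+1} − 1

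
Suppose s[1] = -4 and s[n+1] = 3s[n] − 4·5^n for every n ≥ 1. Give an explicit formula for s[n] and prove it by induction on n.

Claim: s[n] = 2·3^n − 2·5^n.

Base case: s[1] = -4, and 2·3^1 − 2·5^1 = 6 − 10 = -4.
Assume s[j] = 2·3^j − 2·5^j for some j ≥ 1.
Then s[j+1] = 3s[j] − 4·5^j = 3·(2·3^j − 2·5^j) − 4·5^j = 2·3^{j+1} − 6·5^j − 4·5^j = 2·3^{j+1} − 10·5^j = 2·3^{j+1} − 2·5^{j+1}.
Hence s[n] = 2·3^n − 2·5^n for every n ≥ 1, by induction.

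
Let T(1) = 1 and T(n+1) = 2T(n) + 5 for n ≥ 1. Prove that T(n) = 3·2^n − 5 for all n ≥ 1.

Base case: T(1) = 1, and 3·2^1 − 5 = 6 − 5 = 1.
Assume T(j) = 3·2^j − 5 for some j ≥ 1.
Then T(j+1) = 2T(j) + 5 = 2·(3·2^j − 5) + 5 = 6·2^j − 10 + 5 = 3·2^{j+1} − 5.
By induction, T(n) = 3·2^n − 5 for all n ≥ 1.

T(n) = 3·2^n − 5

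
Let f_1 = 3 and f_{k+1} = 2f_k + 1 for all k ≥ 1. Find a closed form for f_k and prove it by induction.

Claim: f_k = 2^{k+1} − 1.

Base case: f_1 = 3, and 2^{1+1} − 1 = 4 − 1 = 3.
Assume f_r = 2^{r+1} − 1 for some r ≥ 1.
Then f_{r+1} = 2f_r + 1 = 2·(2^{r+1} − 1) + 1 = 2^{r+2} − 2 + 1 = 2^{r+2} − 1.
Hence f_k = 2^{k+1} − 1 for every k ≥ 1, by induction.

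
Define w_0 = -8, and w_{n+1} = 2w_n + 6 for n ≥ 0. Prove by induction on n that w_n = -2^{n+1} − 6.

Base case: w_0 = -8, and -2^{0+1} − 6 = -2 − 6 = -8.
Assume w_r = -2^{r+1} − 6 for some r ≥ 0.
Then w_{r+1} = 2w_r + 6 = 2·(-2^{r+1} − 6) + 6 = -2^{r+2} − 12 + 6 = -2^{r+2} − 6.
Hence w_n = -2^{n+1} − 6 for every n ≥ 0, by induction.

w_n = -2^{n+1} − 6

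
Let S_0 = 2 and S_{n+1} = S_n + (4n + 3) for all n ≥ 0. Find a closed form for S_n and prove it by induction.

Claim: S_n = 2n^2 + n + 2.

Base case: S_0 = 2, and 2·0^2 + 0 + 2 = 2.
Assume S_r = 2r^2 + r + 2.
Then S_{r+1} = S_r + (4r + 3) = (2r^2 + r + 2) + (4r + 3) = 2r^2 + 5r + 5,
and 2·(r+1)^2 + (r+1) + 2 = 2r^2 + 5r + 5.
This completes the inductive step, so S_n = 2n^2 + n + 2 for all n ≥ 0.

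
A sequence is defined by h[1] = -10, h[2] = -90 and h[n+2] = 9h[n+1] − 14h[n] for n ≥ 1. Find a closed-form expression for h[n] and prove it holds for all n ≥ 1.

Claim: h[n] = 2·2^n − 2·7^n.

Base cases: h[1] = -10 and 2·2^1 − 2·7^1 = -10; h[2] = -90 and 2·2^2 − 2·7^2 = -90.
Assume h[j] = 2·2^j − 2·7^j for all 1 ≤ j ≤ k, where k ≥ 2.
Then h[k+1] = 9h[k] − 14h[k−1] = 9·(2·2^k − 2·7^k) − 14·(2·2^{k−1} − 2·7^{k−1}) = 2·(9·2 − 14)2^{k−1} − 2·(9·7 − 14)7^{k−1} = 8·2^{k−1} − 98·7^{k−1} = 2·2^{k+1} − 2·7^{k+1}.
So the formula holds for k+1, and by strong induction h[n] = 2·2^n − 2·7^n for all n ≥ 1.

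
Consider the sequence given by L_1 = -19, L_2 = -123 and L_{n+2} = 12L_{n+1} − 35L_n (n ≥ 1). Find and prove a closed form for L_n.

Claim: L_n = -5^n − 2·7^n.

Base cases: L_1 = -19 and -5^1 − 2·7^1 = -19; L_2 = -123 and -5^2 − 2·7^2 = -123.
Assume L_i = -5^i − 2·7^i for all 1 ≤ i ≤ j, where j ≥ 2.
Then L_{j+1} = 12L_j − 35L_{j−1} = 12·(-5^j − 2·7^j) − 35·(-5^{j−1} − 2·7^{j−1}) = -(12·5 − 35)5^{j−1} − 2·(12·7 − 35)7^{j−1} = -25·5^{j−1} − 98·7^{j−1} = -5^{j+1} − 2·7^{j+1}.
So the formula holds for j+1, and by strong induction L_n = -5^n − 2·7^n for all n ≥ 1.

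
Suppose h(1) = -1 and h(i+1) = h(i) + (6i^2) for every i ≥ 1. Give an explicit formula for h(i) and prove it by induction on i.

Claim: h(i) = 2i^3 − 3i^2 + i − 1.

Base case: h(1) = -1, and 2·1^3 − 3·1^2 + 1 − 1 = -1.
Assume h(j) = 2j^3 − 3j^2 + j − 1.
Then h(j+1) = h(j) + (6j^2) = (2j^3 − 3j^2 + j − 1) + (6j^2) = 2j^3 + 3j^2 + j − 1,
and 2·(j+1)^3 − 3·(j+1)^2 + (j+1) − 1 = 2j^3 + 3j^2 + j − 1.
By induction, h(i) = 2i^3 − 3i^2 + i − 1 for all i ≥ 1.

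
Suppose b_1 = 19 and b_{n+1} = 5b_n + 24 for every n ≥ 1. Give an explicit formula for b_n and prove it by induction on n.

Claim: b_n = 5^{n+1} − 6.

Base case: b_1 = 19, and 5^{1+1} − 6 = 25 − 6 = 19.
Assume b_m = 5^{m+1} − 6 for some m ≥ 1.
Then b_{m+1} = 5b_m + 24 = 5·(5^{m+1} − 6) + 24 = 5^{m+2} − 30 + 24 = 5^{m+2} − 6.
This completes the inductive step, so b_n = 5^{n+1} − 6 for all n ≥ 1.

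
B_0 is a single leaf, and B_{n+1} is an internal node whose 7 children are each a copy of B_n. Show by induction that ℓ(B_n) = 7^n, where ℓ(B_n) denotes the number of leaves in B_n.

Base case: ℓ(B_0) = 1, and 7^0 = 1.
Assume ℓ(B_m) = 7^m.
Then ℓ(B_{m+1}) = 7·ℓ(B_m) = 7·7^m = 7^{m+1}.
So the formula holds for m+1, and by induction ℓ(B_n) = 7^n for all n ≥ 0.

ℓ(B_n) = 7^n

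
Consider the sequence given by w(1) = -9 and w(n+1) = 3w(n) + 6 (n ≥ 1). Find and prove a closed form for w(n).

Claim: w(n) = -2·3^n − 3.

Base case: w(1) = -9, and -2·3^1 − 3 = -6 − 3 = -9.
Assume w(j) = -2·3^j − 3 for some j ≥ 1.
Then w(j+1) = 3w(j) + 6 = 3·(-2·3^j − 3) + 6 = -6·3^j − 9 + 6 = -2·3^{j+1} − 3.
Hence w(n) = -2·3^n − 3 for every n ≥ 1, by induction.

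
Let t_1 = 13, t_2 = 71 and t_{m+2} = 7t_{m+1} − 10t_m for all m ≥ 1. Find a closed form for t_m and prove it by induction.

Claim: t_m = 3·5^m − 2^m.

Base cases: t_1 = 13 and 3·5^1 − 2^1 = 13; t_2 = 71 and 3·5^2 − 2^2 = 71.
Assume t_i = 3·5^i − 2^i for all 1 ≤ i ≤ j, where j ≥ 2.
Then t_{j+1} = 7t_j − 10t_{j−1} = 7·(3·5^j − 2^j) − 10·(3·5^{j−1} − 2^{j−1}) = 3·(7·5 − 10)5^{j−1} − (7·2 − 10)2^{j−1} = 75·5^{j−1} − 4·2^{j−1} = 3·5^{j+1} − 2^{j+1}.
So the formula holds for j+1, and by strong induction t_m = 3·5^m − 2^m for all m ≥ 1.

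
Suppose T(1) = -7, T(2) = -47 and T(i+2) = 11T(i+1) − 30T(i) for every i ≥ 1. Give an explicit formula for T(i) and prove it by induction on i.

Claim: T(i) = 5^i − 2·6^i.

Base cases: T(1) = -7 and 5^1 − 2·6^1 = -7; T(2) = -47 and 5^2 − 2·6^2 = -47.
Assume T(j) = 5^j − 2·6^j for all 1 ≤ j ≤ r, where r ≥ 2.
Then T(r+1) = 11T(r) − 30T(r−1) = 11·(5^r − 2·6^r) − 30·(5^{r−1} − 2·6^{r−1}) = (11·5 − 30)5^{r−1} − 2·(11·6 − 30)6^{r−1} = 25·5^{r−1} − 72·6^{r−1} = 5^{r+1} − 2·6^{r+1}.
By strong induction, T(i) = 5^i − 2·6^i for all i ≥ 1.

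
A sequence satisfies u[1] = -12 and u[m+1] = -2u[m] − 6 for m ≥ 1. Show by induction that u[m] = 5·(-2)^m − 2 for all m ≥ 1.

Base case: u[1] = -12, and 5·(-2)^1 − 2 = -10 − 2 = -12.
Assume u[r] = 5·(-2)^r − 2 for some r ≥ 1.
Then u[r+1] = -2u[r] − 6 = -2·(5·(-2)^r − 2) − 6 = -10·(-2)^r + 4 − 6 = 5·(-2)^{r+1} − 2.
So the formula holds for r+1, and by induction u[m] = 5·(-2)^m − 2 for all m ≥ 1.

u[m] = 5·(-2)^m − 2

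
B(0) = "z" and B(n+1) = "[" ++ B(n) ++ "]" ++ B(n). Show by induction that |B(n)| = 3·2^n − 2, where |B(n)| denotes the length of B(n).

Base case: |B(0)| = 1, and 3·2^0 − 2 = 1.
Assume |B(j)| = 3·2^j − 2.
Then |B(j+1)| = 1 + |B(j)| + 1 + |B(j)| = 2|B(j)| + 2 = 2(3·2^j − 2) + 2 = 3·2^{j+1} − 4 + 2 = 3·2^{j+1} − 2.
This completes the inductive step, so |B(n)| = 3·2^n − 2 for all n ≥ 0.

|B(n)| = 3·2^n − 2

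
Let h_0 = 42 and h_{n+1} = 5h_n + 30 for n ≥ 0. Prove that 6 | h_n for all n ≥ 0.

Base case: h_0 = 42 = 6·7, so 6 | h_0.
Assume 6 | h_k, so h_k = 6t for some integer t.
Then h_{k+1} = 5h_k + 30 = 5·(6t) + 30 = 6(5t + 5), so 6 | h_{k+1}.
By induction, 6 | h_n for all n ≥ 0.

6 | h_n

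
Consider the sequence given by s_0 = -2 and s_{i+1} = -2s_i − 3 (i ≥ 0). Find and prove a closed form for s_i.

Claim: s_i = -(-2)^i − 1.

Base case: s_0 = -2, and -(-2)^0 − 1 = -1 − 1 = -2.
Assume s_m = -(-2)^m − 1 for some m ≥ 0.
Then s_{m+1} = -2s_m − 3 = -2·(-(-2)^m − 1) − 3 = 2·(-2)^m + 2 − 3 = -(-2)^{m+1} − 1.
By induction, s_i = -(-2)^i − 1 for all i ≥ 0.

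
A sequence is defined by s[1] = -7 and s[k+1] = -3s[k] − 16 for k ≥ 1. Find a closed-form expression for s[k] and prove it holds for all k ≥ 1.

Claim: s[k] = (-3)^k − 4.

Base case: s[1] = -7, and (-3)^1 − 4 = -3 − 4 = -7.
Assume s[m] = (-3)^m − 4 for some m ≥ 1.
Then s[m+1] = -3s[m] − 16 = -3·((-3)^m − 4) − 16 = -3·(-3)^m + 12 − 16 = (-3)^{m+1} − 4.
So the formula holds for m+1, and by induction s[k] = (-3)^k − 4 for all k ≥ 1.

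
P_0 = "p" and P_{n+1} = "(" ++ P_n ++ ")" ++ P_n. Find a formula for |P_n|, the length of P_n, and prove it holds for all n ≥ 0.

Claim: |P_n| = 3·2^n − 2.

Base case: |P_0| = 1, and 3·2^0 − 2 = 1.
Assume |P_r| = 3·2^r − 2.
Then |P_{r+1}| = 1 + |P_r| + 1 + |P_r| = 2|P_r| + 2 = 2(3·2^r − 2) + 2 = 3·2^{r+1} − 4 + 2 = 3·2^{r+1} − 2.
Hence |P_n| = 3·2^n − 2 for every n ≥ 0, by induction.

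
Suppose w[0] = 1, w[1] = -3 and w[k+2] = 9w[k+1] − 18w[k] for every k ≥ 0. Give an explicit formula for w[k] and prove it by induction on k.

Claim: w[k] = 3·3^k − 2·6^k.

Base cases: w[0] = 1 and 3·3^0 − 2·6^0 = 1; w[1] = -3 and 3·3^1 − 2·6^1 = -3.
Assume w[j] = 3·3^j − 2·6^j for all 0 ≤ j ≤ m, where m ≥ 1.
Then w[m+1] = 9w[m] − 18w[m−1] = 9·(3·3^m − 2·6^m) − 18·(3·3^{m−1} − 2·6^{m−1}) = 3·(9·3 − 18)3^{m−1} − 2·(9·6 − 18)6^{m−1} = 27·3^{m−1} − 72·6^{m−1} = 3·3^{m+1} − 2·6^{m+1}.
So the formula holds for m+1, and by strong induction w[k] = 3·3^k − 2·6^k for all k ≥ 0.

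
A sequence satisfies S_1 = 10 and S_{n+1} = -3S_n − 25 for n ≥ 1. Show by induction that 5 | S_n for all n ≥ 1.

Base case: S_1 = 10 = 5·2, so 5 | S_1.
Assume 5 | S_k, so S_k = 5t for some integer t.
Then S_{k+1} = -3S_k − 25 = -3·(5t) − 25 = 5(-3t − 5), so 5 | S_{k+1}.
This completes the inductive step, so 5 | S_n for all n ≥ 1.

5 | S_n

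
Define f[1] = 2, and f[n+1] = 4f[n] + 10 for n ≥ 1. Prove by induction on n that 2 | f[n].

Base case: f[1] = 2 = 2·1, so 2 | f[1].
Assume 2 | f[r], so f[r] = 2t for some integer t.
Then f[r+1] = 4f[r] + 10 = 4·(2t) + 10 = 2(4t + 5), so 2 | f[r+1].
So the property holds for r+1, and by induction 2 | f[n] for all n ≥ 1.

2 | f[n]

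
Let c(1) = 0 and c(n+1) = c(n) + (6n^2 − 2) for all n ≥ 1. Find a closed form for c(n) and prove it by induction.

Claim: c(n) = 2n^3 − 3n^2 − n + 2.

Base case: c(1) = 0, and 2·1^3 − 3·1^2 − 1 + 2 = 0.
Assume c(r) = 2r^3 − 3r^2 − r + 2.
Then c(r+1) = c(r) + (6r^2 − 2) = (2r^3 − 3r^2 − r + 2) + (6r^2 − 2) = 2r^3 + 3r^2 − r,
and 2·(r+1)^3 − 3·(r+1)^2 − (r+1) + 2 = 2r^3 + 3r^2 − r.
This completes the inductive step, so c(n) = 2n^3 − 3n^2 − n + 2 for all n ≥ 1.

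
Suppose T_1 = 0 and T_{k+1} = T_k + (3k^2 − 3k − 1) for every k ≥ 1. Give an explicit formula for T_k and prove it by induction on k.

Claim: T_k = k^3 − 3k^2 + k + 1.

Base case: T_1 = 0, and 1^3 − 3·1^2 + 1 + 1 = 0.
Assume T_j = j^3 − 3j^2 + j + 1.
Then T_{j+1} = T_j + (3j^2 − 3j − 1) = (j^3 − 3j^2 + j + 1) + (3j^2 − 3j − 1) = j^3 − 2j,
and (j+1)^3 − 3·(j+1)^2 + (j+1) + 1 = j^3 − 2j.
Hence T_k = k^3 − 3k^2 + k + 1 for every k ≥ 1, by induction.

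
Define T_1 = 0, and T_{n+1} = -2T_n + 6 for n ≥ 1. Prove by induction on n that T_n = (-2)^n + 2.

Base case: T_1 = 0, and (-2)^1 + 2 = -2 + 2 = 0.
Assume T_m = (-2)^m + 2 for some m ≥ 1.
Then T_{m+1} = -2T_m + 6 = -2·((-2)^m + 2) + 6 = -2·(-2)^m − 4 + 6 = (-2)^{m+1} + 2.
So the formula holds for m+1, and by induction T_n = (-2)^n + 2 for all n ≥ 1.

T_n = (-2)^n + 2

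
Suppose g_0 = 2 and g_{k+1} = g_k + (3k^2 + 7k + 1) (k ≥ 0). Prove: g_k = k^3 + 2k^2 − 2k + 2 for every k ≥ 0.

Base case: g_0 = 2, and 0^3 + 2·0^2 − 2·0 + 2 = 2.
Assume g_m = m^3 + 2m^2 − 2m + 2.
Then g_{m+1} = g_m + (3m^2 + 7m + 1) = (m^3 + 2m^2 − 2m + 2) + (3m^2 + 7m + 1) = m^3 + 5m^2 + 5m + 3,
and (m+1)^3 + 2·(m+1)^2 − 2·(m+1) + 2 = m^3 + 5m^2 + 5m + 3.
Hence g_k = k^3 + 2k^2 − 2k + 2 for every k ≥ 0, by induction.

g_k = k^3 + 2k^2 − 2k + 2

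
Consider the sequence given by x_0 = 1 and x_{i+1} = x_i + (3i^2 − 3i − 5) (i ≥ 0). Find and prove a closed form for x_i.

Claim: x_i = i^3 − 3i^2 − 3i + 1.

Base case: x_0 = 1, and 0^3 − 3·0^2 − 3·0 + 1 = 1.
Assume x_r = r^3 − 3r^2 − 3r + 1.
Then x_{r+1} = x_r + (3r^2 − 3r − 5) = (r^3 − 3r^2 − 3r + 1) + (3r^2 − 3r − 5) = r^3 − 6r − 4,
and (r+1)^3 − 3·(r+1)^2 − 3·(r+1) + 1 = r^3 − 6r − 4.
This completes the inductive step, so x_i = i^3 − 3i^2 − 3i + 1 for all i ≥ 0.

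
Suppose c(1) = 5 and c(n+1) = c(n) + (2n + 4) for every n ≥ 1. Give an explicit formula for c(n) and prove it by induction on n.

Claim: c(n) = n^2 + 3n + 1.

Base case: c(1) = 5, and 1^2 + 3·1 + 1 = 5.
Assume c(k) = k^2 + 3k + 1.
Then c(k+1) = c(k) + (2k + 4) = (k^2 + 3k + 1) + (2k + 4) = k^2 + 5k + 5,
and (k+1)^2 + 3·(k+1) + 1 = k^2 + 5k + 5.
Hence c(n) = n^2 + 3n + 1 for every n ≥ 1, by induction.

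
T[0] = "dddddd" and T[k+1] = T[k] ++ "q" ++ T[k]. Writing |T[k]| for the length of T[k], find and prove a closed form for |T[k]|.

Claim: |T[k]| = 7·2^k − 1.

Base case: |T[0]| = 6, and 7·2^0 − 1 = 6.
Assume |T[j]| = 7·2^j − 1.
Then |T[j+1]| = |T[j]| + 1 + |T[j]| = 2|T[j]| + 1 = 2(7·2^j − 1) + 1 = 7·2^{j+1} − 2 + 1 = 7·2^{j+1} − 1.
This completes the inductive step, so |T[k]| = 7·2^k − 1 for all k ≥ 0.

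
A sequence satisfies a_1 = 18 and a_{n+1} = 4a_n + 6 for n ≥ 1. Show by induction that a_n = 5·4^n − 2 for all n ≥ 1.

Base case: a_1 = 18, and 5·4^1 − 2 = 20 − 2 = 18.
Assume a_k = 5·4^k − 2 for some k ≥ 1.
Then a_{k+1} = 4a_k + 6 = 4·(5·4^k − 2) + 6 = 20·4^k − 8 + 6 = 5·4^{k+1} − 2.
This completes the inductive step, so a_n = 5·4^n − 2 for all n ≥ 1.

a_n = 5·4^n − 2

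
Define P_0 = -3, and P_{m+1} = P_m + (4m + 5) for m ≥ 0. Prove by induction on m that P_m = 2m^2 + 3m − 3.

Base case: P_0 = -3, and 2·0^2 + 3·0 − 3 = -3.
Assume P_r = 2r^2 + 3r − 3.
Then P_{r+1} = P_r + (4r + 5) = (2r^2 + 3r − 3) + (4r + 5) = 2r^2 + 7r + 2,
and 2·(r+1)^2 + 3·(r+1) − 3 = 2r^2 + 7r + 2.
This completes the inductive step, so P_m = 2m^2 + 3m − 3 for all m ≥ 0.

P_m = 2m^2 + 3m − 3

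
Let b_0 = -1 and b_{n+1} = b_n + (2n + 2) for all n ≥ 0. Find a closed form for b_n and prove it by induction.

Claim: b_n = n^2 + n − 1.

Base case: b_0 = -1, and 0^2 + 0 − 1 = -1.
Assume b_j = j^2 + j − 1.
Then b_{j+1} = b_j + (2j + 2) = (j^2 + j − 1) + (2j + 2) = j^2 + 3j + 1,
and (j+1)^2 + (j+1) − 1 = j^2 + 3j + 1.
This completes the inductive step, so b_n = n^2 + n − 1 for all n ≥ 0.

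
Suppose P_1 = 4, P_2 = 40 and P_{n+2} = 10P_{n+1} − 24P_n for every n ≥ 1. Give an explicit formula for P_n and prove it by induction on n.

Claim: P_n = 2·6^n − 2·4^n.

Base cases: P_1 = 4 and 2·6^1 − 2·4^1 = 4; P_2 = 40 and 2·6^2 − 2·4^2 = 40.
Assume P_j = 2·6^j − 2·4^j for all 1 ≤ j ≤ k, where k ≥ 2.
Then P_{k+1} = 10P_k − 24P_{k−1} = 10·(2·6^k − 2·4^k) − 24·(2·6^{k−1} − 2·4^{k−1}) = 2·(10·6 − 24)6^{k−1} − 2·(10·4 − 24)4^{k−1} = 72·6^{k−1} − 32·4^{k−1} = 2·6^{k+1} − 2·4^{k+1}.
Hence P_n = 2·6^n − 2·4^n for every n ≥ 1, by strong induction.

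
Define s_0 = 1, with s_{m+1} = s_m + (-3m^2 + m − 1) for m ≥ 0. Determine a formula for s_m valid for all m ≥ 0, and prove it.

Claim: s_m = -m^3 + 2m^2 − 2m + 1.

Base case: s_0 = 1, and -0^3 + 2·0^2 − 2·0 + 1 = 1.
Assume s_j = -j^3 + 2j^2 − 2j + 1.
Then s_{j+1} = s_j + (-3j^2 + j − 1) = (-j^3 + 2j^2 − 2j + 1) + (-3j^2 + j − 1) = -j^3 − j^2 − j,
and -(j+1)^3 + 2·(j+1)^2 − 2·(j+1) + 1 = -j^3 − j^2 − j.
By induction, s_m = -m^3 + 2m^2 − 2m + 1 for all m ≥ 0.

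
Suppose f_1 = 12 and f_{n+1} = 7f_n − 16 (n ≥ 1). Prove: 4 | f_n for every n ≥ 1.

Base case: f_1 = 12 = 4·3, so 4 | f_1.
Assume 4 | f_k, so f_k = 4t for some integer t.
Then f_{k+1} = 7f_k − 16 = 7·(4t) − 16 = 4(7t − 4), so 4 | f_{k+1}.
This completes the inductive step, so 4 | f_n for all n ≥ 1.

4 | f_n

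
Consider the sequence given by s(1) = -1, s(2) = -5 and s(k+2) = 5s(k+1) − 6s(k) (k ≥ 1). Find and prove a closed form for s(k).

Claim: s(k) = 2^k − 3^k.

Base cases: s(1) = -1 and 2^1 − 3^1 = -1; s(2) = -5 and 2^2 − 3^2 = -5.
Assume s(j) = 2^j − 3^j for all 1 ≤ j ≤ r, where r ≥ 2.
Then s(r+1) = 5s(r) − 6s(r−1) = 5·(2^r − 3^r) − 6·(2^{r−1} − 3^{r−1}) = (5·2 − 6)2^{r−1} − (5·3 − 6)3^{r−1} = 4·2^{r−1} − 9·3^{r−1} = 2^{r+1} − 3^{r+1}.
So the formula holds for r+1, and by strong induction s(k) = 2^k − 3^k for all k ≥ 1.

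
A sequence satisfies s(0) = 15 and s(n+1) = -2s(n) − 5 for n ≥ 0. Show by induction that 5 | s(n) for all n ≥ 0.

Base case: s(0) = 15 = 5·3, so 5 | s(0).
Assume 5 | s(r), so s(r) = 5t for some integer t.
Then s(r+1) = -2s(r) − 5 = -2·(5t) − 5 = 5(-2t − 1), so 5 | s(r+1).
So the property holds for r+1, and by induction 5 | s(n) for all n ≥ 0.

5 | s(n)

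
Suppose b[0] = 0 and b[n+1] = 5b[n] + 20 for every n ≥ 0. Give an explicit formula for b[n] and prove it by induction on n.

Claim: b[n] = 5^{n+1} − 5.

Base case: b[0] = 0, and 5^{0+1} − 5 = 5 − 5 = 0.
Assume b[j] = 5^{j+1} − 5 for some j ≥ 0.
Then b[j+1] = 5b[j] + 20 = 5·(5^{j+1} − 5) + 20 = 5^{j+2} − 25 + 20 = 5^{j+2} − 5.
So the formula holds for j+1, and by induction b[n] = 5^{n+1} − 5 for all n ≥ 0.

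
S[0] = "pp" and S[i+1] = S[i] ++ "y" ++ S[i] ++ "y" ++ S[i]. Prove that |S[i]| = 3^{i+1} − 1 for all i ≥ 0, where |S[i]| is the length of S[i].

Base case: |S[0]| = 2, and 3^{0+1} − 1 = 2.
Assume |S[k]| = 3^{k+1} − 1.
Then |S[k+1]| = 3|S[k]| + 2 = 3(3^{k+1} − 1) + 2 = 3^{k+2} − 3 + 2 = 3^{k+2} − 1.
By induction, |S[i]| = 3^{i+1} − 1 for all i ≥ 0.

|S[i]| = 3^{i+1} − 1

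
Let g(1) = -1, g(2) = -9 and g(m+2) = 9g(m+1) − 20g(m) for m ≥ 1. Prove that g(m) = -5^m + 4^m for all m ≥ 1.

Base cases: g(1) = -1 and -5^1 + 4^1 = -1; g(2) = -9 and -5^2 + 4^2 = -9.
Assume g(i) = -5^i + 4^i for all 1 ≤ i ≤ j, where j ≥ 2.
Then g(j+1) = 9g(j) − 20g(j−1) = 9·(-5^j + 4^j) − 20·(-5^{j−1} + 4^{j−1}) = -(9·5 − 20)5^{j−1} + (9·4 − 20)4^{j−1} = -25·5^{j−1} + 16·4^{j−1} = -5^{j+1} + 4^{j+1}.
This completes the inductive step, so g(m) = -5^m + 4^m for all m ≥ 1.

g(m) = -5^m + 4^m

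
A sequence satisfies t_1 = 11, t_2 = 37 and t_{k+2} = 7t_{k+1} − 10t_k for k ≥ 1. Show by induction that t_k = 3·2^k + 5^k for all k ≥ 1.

Base cases: t_1 = 11 and 3·2^1 + 5^1 = 11; t_2 = 37 and 3·2^2 + 5^2 = 37.
Assume t_i = 3·2^i + 5^i for all 1 ≤ i ≤ j, where j ≥ 2.
Then t_{j+1} = 7t_j − 10t_{j−1} = 7·(3·2^j + 5^j) − 10·(3·2^{j−1} + 5^{j−1}) = 3·(7·2 − 10)2^{j−1} + (7·5 − 10)5^{j−1} = 12·2^{j−1} + 25·5^{j−1} = 3·2^{j+1} + 5^{j+1}.
So the formula holds for j+1, and by strong induction t_k = 3·2^k + 5^k for all k ≥ 1.

t_k = 3·2^k + 5^k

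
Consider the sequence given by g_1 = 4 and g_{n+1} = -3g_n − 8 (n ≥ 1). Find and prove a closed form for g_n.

Claim: g_n = -2·(-3)^n − 2.

Base case: g_1 = 4, and -2·(-3)^1 − 2 = 6 − 2 = 4.
Assume g_j = -2·(-3)^j − 2 for some j ≥ 1.
Then g_{j+1} = -3g_j − 8 = -3·(-2·(-3)^j − 2) − 8 = 6·(-3)^j + 6 − 8 = -2·(-3)^{j+1} − 2.
Hence g_n = -2·(-3)^n − 2 for every n ≥ 1, by induction.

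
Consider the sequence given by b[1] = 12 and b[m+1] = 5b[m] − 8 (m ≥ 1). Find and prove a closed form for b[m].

Claim: b[m] = 2·5^m + 2.

Base case: b[1] = 12, and 2·5^1 + 2 = 10 + 2 = 12.
Assume b[r] = 2·5^r + 2 for some r ≥ 1.
Then b[r+1] = 5b[r] − 8 = 5·(2·5^r + 2) − 8 = 10·5^r + 10 − 8 = 2·5^{r+1} + 2.
So the formula holds for r+1, and by induction b[m] = 2·5^m + 2 for all m ≥ 1.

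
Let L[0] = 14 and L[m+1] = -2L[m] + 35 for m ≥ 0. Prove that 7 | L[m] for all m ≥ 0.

Base case: L[0] = 14 = 7·2, so 7 | L[0].
Assume 7 | L[k], so L[k] = 7t for some integer t.
Then L[k+1] = -2L[k] + 35 = -2·(7t) + 35 = 7(-2t + 5), so 7 | L[k+1].
So the property holds for k+1, and by induction 7 | L[m] for all m ≥ 0.

7 | L[m]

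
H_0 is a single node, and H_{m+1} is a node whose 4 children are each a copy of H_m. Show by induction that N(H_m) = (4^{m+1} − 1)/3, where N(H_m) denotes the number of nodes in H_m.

Base case: N(H_0) = 1, and (4^{0+1} − 1)/3 = 1.
Assume N(H_k) = (4^{k+1} − 1)/3.
Then N(H_{k+1}) = 1 + 4N(H_k) = 1 + 4·(4^{k+1} − 1)/3 = 1 + (4^{k+2} − 4)/3 = (3 + 4^{k+2} − 4)/3 = (4^{k+2} − 1)/3.
This completes the inductive step, so N(H_m) = (4^{m+1} − 1)/3 for all m ≥ 0.

N(H_m) = (4^{m+1} − 1)/3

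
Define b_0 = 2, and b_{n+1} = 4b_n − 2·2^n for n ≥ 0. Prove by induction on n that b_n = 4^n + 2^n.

Base case: b_0 = 2, and 4^0 + 2^0 = 1 + 1 = 2.
Assume b_j = 4^j + 2^j for some j ≥ 0.
Then b_{j+1} = 4b_j − 2·2^j = 4·(4^j + 2^j) − 2·2^j = 4^{j+1} + 4·2^j − 2·2^j = 4^{j+1} + 2·2^j = 4^{j+1} + 2^{j+1}.
By induction, b_n = 4^n + 2^n for all n ≥ 0.

b_n = 4^n + 2^n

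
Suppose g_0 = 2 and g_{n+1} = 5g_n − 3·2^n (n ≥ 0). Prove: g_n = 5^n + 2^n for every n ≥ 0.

Base case: g_0 = 2, and 5^0 + 2^0 = 1 + 1 = 2.
Assume g_j = 5^j + 2^j for some j ≥ 0.
Then g_{j+1} = 5g_j − 3·2^j = 5·(5^j + 2^j) − 3·2^j = 5^{j+1} + 5·2^j − 3·2^j = 5^{j+1} + 2·2^j = 5^{j+1} + 2^{j+1}.
This completes the inductive step, so g_n = 5^n + 2^n for all n ≥ 0.

g_n = 5^n + 2^n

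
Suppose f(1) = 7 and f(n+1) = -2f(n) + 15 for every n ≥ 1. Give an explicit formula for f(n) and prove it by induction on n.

Claim: f(n) = -(-2)^n + 5.

Base case: f(1) = 7, and -(-2)^1 + 5 = 2 + 5 = 7.
Assume f(r) = -(-2)^r + 5 for some r ≥ 1.
Then f(r+1) = -2f(r) + 15 = -2·(-(-2)^r + 5) + 15 = 2·(-2)^r − 10 + 15 = -(-2)^{r+1} + 5.
By induction, f(n) = -(-2)^n + 5 for all n ≥ 1.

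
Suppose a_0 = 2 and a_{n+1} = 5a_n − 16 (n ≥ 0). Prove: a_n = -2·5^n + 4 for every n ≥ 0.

Base case: a_0 = 2, and -2·5^0 + 4 = -2 + 4 = 2.
Assume a_k = -2·5^k + 4 for some k ≥ 0.
Then a_{k+1} = 5a_k − 16 = 5·(-2·5^k + 4) − 16 = -10·5^k + 20 − 16 = -2·5^{k+1} + 4.
So the formula holds for k+1, and by induction a_n = -2·5^n + 4 for all n ≥ 0.

a_n = -2·5^n + 4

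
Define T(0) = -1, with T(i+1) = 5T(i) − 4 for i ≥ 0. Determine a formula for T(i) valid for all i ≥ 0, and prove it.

Claim: T(i) = -2·5^i + 1.

Base case: T(0) = -1, and -2·5^0 + 1 = -2 + 1 = -1.
Assume T(k) = -2·5^k + 1 for some k ≥ 0.
Then T(k+1) = 5T(k) − 4 = 5·(-2·5^k + 1) − 4 = -10·5^k + 5 − 4 = -2·5^{k+1} + 1.
By induction, T(i) = -2·5^i + 1 for all i ≥ 0.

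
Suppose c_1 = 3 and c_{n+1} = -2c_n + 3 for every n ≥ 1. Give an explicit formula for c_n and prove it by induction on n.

Claim: c_n = -(-2)^n + 1.

Base case: c_1 = 3, and -(-2)^1 + 1 = 2 + 1 = 3.
Assume c_j = -(-2)^j + 1 for some j ≥ 1.
Then c_{j+1} = -2c_j + 3 = -2·(-(-2)^j + 1) + 3 = 2·(-2)^j − 2 + 3 = -(-2)^{j+1} + 1.
By induction, c_n = -(-2)^n + 1 for all n ≥ 1.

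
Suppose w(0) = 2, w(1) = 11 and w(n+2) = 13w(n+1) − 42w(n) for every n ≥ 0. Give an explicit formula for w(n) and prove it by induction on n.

Claim: w(n) = 3·6^n − 7^n.

Base cases: w(0) = 2 and 3·6^0 − 7^0 = 2; w(1) = 11 and 3·6^1 − 7^1 = 11.
Assume w(j) = 3·6^j − 7^j for all 0 ≤ j ≤ k, where k ≥ 1.
Then w(k+1) = 13w(k) − 42w(k−1) = 13·(3·6^k − 7^k) − 42·(3·6^{k−1} − 7^{k−1}) = 3·(13·6 − 42)6^{k−1} − (13·7 − 42)7^{k−1} = 108·6^{k−1} − 49·7^{k−1} = 3·6^{k+1} − 7^{k+1}.
By strong induction, w(n) = 3·6^n − 7^n for all n ≥ 0.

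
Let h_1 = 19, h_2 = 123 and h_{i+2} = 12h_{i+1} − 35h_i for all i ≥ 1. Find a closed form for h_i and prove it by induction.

Claim: h_i = 5^i + 2·7^i.

Base cases: h_1 = 19 and 5^1 + 2·7^1 = 19; h_2 = 123 and 5^2 + 2·7^2 = 123.
Assume h_t = 5^t + 2·7^t for all 1 ≤ t ≤ j, where j ≥ 2.
Then h_{j+1} = 12h_j − 35h_{j−1} = 12·(5^j + 2·7^j) − 35·(5^{j−1} + 2·7^{j−1}) = (12·5 − 35)5^{j−1} + 2·(12·7 − 35)7^{j−1} = 25·5^{j−1} + 98·7^{j−1} = 5^{j+1} + 2·7^{j+1}.
This completes the inductive step, so h_i = 5^i + 2·7^i for all i ≥ 1.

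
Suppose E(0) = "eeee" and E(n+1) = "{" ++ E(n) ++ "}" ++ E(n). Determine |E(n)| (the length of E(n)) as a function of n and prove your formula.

Claim: |E(n)| = 6·2^n − 2.

Base case: |E(0)| = 4, and 6·2^0 − 2 = 4.
Assume |E(r)| = 6·2^r − 2.
Then |E(r+1)| = 1 + |E(r)| + 1 + |E(r)| = 2|E(r)| + 2 = 2(6·2^r − 2) + 2 = 6·2^{r+1} − 4 + 2 = 6·2^{r+1} − 2.
This completes the inductive step, so |E(n)| = 6·2^n − 2 for all n ≥ 0.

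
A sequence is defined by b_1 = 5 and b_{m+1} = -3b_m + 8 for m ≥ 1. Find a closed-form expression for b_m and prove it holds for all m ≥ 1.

Claim: b_m = -(-3)^m + 2.

Base case: b_1 = 5, and -(-3)^1 + 2 = 3 + 2 = 5.
Assume b_r = -(-3)^r + 2 for some r ≥ 1.
Then b_{r+1} = -3b_r + 8 = -3·(-(-3)^r + 2) + 8 = 3·(-3)^r − 6 + 8 = -(-3)^{r+1} + 2.
This completes the inductive step, so b_m = -(-3)^m + 2 for all m ≥ 1.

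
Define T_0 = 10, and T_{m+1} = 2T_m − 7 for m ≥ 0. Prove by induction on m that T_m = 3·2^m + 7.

Base case: T_0 = 10, and 3·2^0 + 7 = 3 + 7 = 10.
Assume T_r = 3·2^r + 7 for some r ≥ 0.
Then T_{r+1} = 2T_r − 7 = 2·(3·2^r + 7) − 7 = 6·2^r + 14 − 7 = 3·2^{r+1} + 7.
Hence T_m = 3·2^m + 7 for every m ≥ 0, by induction.

T_m = 3·2^m + 7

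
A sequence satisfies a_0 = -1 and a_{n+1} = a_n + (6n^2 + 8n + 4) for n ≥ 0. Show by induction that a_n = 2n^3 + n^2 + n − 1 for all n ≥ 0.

Base case: a_0 = -1, and 2·0^3 + 0^2 + 0 − 1 = -1.
Assume a_r = 2r^3 + r^2 + r − 1.
Then a_{r+1} = a_r + (6r^2 + 8r + 4) = (2r^3 + r^2 + r − 1) + (6r^2 + 8r + 4) = 2r^3 + 7r^2 + 9r + 3,
and 2·(r+1)^3 + (r+1)^2 + (r+1) − 1 = 2r^3 + 7r^2 + 9r + 3.
This completes the inductive step, so a_n = 2n^3 + n^2 + n − 1 for all n ≥ 0.

a_n = 2n^3 + n^2 + n − 1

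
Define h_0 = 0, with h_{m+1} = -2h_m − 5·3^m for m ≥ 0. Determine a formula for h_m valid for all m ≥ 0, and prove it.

Claim: h_m = (-2)^m − 3^m.

Base case: h_0 = 0, and (-2)^0 − 3^0 = 1 − 1 = 0.
Assume h_r = (-2)^r − 3^r for some r ≥ 0.
Then h_{r+1} = -2h_r − 5·3^r = -2·((-2)^r − 3^r) − 5·3^r = (-2)^{r+1} + 2·3^r − 5·3^r = (-2)^{r+1} − 3·3^r = (-2)^{r+1} − 3^{r+1}.
So the formula holds for r+1, and by induction h_m = (-2)^m − 3^m for all m ≥ 0.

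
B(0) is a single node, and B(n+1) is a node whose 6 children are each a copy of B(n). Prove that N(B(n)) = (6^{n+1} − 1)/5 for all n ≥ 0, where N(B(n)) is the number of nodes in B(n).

Base case: N(B(0)) = 1, and (6^{0+1} − 1)/5 = 1.
Assume N(B(m)) = (6^{m+1} − 1)/5.
Then N(B(m+1)) = 1 + 6N(B(m)) = 1 + 6·(6^{m+1} − 1)/5 = 1 + (6^{m+2} − 6)/5 = (5 + 6^{m+2} − 6)/5 = (6^{m+2} − 1)/5.
So the formula holds for m+1, and by induction N(B(n)) = (6^{n+1} − 1)/5 for all n ≥ 0.

N(B(n)) = (6^{n+1} − 1)/5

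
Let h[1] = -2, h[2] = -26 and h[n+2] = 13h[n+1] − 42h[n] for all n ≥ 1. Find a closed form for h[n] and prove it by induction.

Claim: h[n] = 2·6^n − 2·7^n.

Base cases: h[1] = -2 and 2·6^1 − 2·7^1 = -2; h[2] = -26 and 2·6^2 − 2·7^2 = -26.
Assume h[j] = 2·6^j − 2·7^j for all 1 ≤ j ≤ r, where r ≥ 2.
Then h[r+1] = 13h[r] − 42h[r−1] = 13·(2·6^r − 2·7^r) − 42·(2·6^{r−1} − 2·7^{r−1}) = 2·(13·6 − 42)6^{r−1} − 2·(13·7 − 42)7^{r−1} = 72·6^{r−1} − 98·7^{r−1} = 2·6^{r+1} − 2·7^{r+1}.
So the formula holds for r+1, and by strong induction h[n] = 2·6^n − 2·7^n for all n ≥ 1.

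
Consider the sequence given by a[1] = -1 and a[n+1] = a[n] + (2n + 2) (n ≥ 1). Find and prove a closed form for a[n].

Claim: a[n] = n^2 + n − 3.

Base case: a[1] = -1, and 1^2 + 1 − 3 = -1.
Assume a[m] = m^2 + m − 3.
Then a[m+1] = a[m] + (2m + 2) = (m^2 + m − 3) + (2m + 2) = m^2 + 3m − 1,
and (m+1)^2 + (m+1) − 3 = m^2 + 3m − 1.
By induction, a[n] = n^2 + n − 3 for all n ≥ 1.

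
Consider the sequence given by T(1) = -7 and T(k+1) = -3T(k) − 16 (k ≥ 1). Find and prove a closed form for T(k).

Claim: T(k) = (-3)^k − 4.

Base case: T(1) = -7, and (-3)^1 − 4 = -3 − 4 = -7.
Assume T(j) = (-3)^j − 4 for some j ≥ 1.
Then T(j+1) = -3T(j) − 16 = -3·((-3)^j − 4) − 16 = -3·(-3)^j + 12 − 16 = (-3)^{j+1} − 4.
By induction, T(k) = (-3)^k − 4 for all k ≥ 1.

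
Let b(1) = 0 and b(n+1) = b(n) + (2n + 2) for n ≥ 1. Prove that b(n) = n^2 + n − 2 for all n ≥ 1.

Base case: b(1) = 0, and 1^2 + 1 − 2 = 0.
Assume b(k) = k^2 + k − 2.
Then b(k+1) = b(k) + (2k + 2) = (k^2 + k − 2) + (2k + 2) = k^2 + 3k,
and (k+1)^2 + (k+1) − 2 = k^2 + 3k.
By induction, b(n) = n^2 + n − 2 for all n ≥ 1.

b(n) = n^2 + n − 2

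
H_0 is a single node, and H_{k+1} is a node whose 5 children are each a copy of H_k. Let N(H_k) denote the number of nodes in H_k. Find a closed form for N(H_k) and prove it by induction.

Claim: N(H_k) = (5^{k+1} − 1)/4.

Base case: N(H_0) = 1, and (5^{0+1} − 1)/4 = 1.
Assume N(H_m) = (5^{m+1} − 1)/4.
Then N(H_{m+1}) = 1 + 5N(H_m) = 1 + 5·(5^{m+1} − 1)/4 = 1 + (5^{m+2} − 5)/4 = (4 + 5^{m+2} − 5)/4 = (5^{m+2} − 1)/4.
By induction, N(H_k) = (5^{k+1} − 1)/4 for all k ≥ 0.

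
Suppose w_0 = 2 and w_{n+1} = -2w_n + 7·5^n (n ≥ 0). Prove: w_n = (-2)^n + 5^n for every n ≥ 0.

Base case: w_0 = 2, and (-2)^0 + 5^0 = 1 + 1 = 2.
Assume w_j = (-2)^j + 5^j for some j ≥ 0.
Then w_{j+1} = -2w_j + 7·5^j = -2·((-2)^j + 5^j) + 7·5^j = (-2)^{j+1} − 2·5^j + 7·5^j = (-2)^{j+1} + 5·5^j = (-2)^{j+1} + 5^{j+1}.
By induction, w_n = (-2)^n + 5^n for all n ≥ 0.

w_n = (-2)^n + 5^n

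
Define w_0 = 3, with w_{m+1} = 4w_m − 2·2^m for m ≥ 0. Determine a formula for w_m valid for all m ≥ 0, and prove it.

Claim: w_m = 2·4^m + 2^m.

Base case: w_0 = 3, and 2·4^0 + 2^0 = 2 + 1 = 3.
Assume w_j = 2·4^j + 2^j for some j ≥ 0.
Then w_{j+1} = 4w_j − 2·2^j = 4·(2·4^j + 2^j) − 2·2^j = 2·4^{j+1} + 4·2^j − 2·2^j = 2·4^{j+1} + 2·2^j = 2·4^{j+1} + 2^{j+1}.
Hence w_m = 2·4^m + 2^m for every m ≥ 0, by induction.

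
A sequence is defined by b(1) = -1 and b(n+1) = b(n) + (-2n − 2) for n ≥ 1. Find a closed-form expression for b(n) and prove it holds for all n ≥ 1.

Claim: b(n) = -n^2 − n + 1.

Base case: b(1) = -1, and -1^2 − 1 + 1 = -1.
Assume b(j) = -j^2 − j + 1.
Then b(j+1) = b(j) + (-2j − 2) = (-j^2 − j + 1) + (-2j − 2) = -j^2 − 3j − 1,
and -(j+1)^2 − (j+1) + 1 = -j^2 − 3j − 1.
Hence b(n) = -n^2 − n + 1 for every n ≥ 1, by induction.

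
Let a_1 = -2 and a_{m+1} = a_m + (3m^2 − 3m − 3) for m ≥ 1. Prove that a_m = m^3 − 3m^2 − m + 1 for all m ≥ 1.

Base case: a_1 = -2, and 1^3 − 3·1^2 − 1 + 1 = -2.
Assume a_j = j^3 − 3j^2 − j + 1.
Then a_{j+1} = a_j + (3j^2 − 3j − 3) = (j^3 − 3j^2 − j + 1) + (3j^2 − 3j − 3) = j^3 − 4j − 2,
and (j+1)^3 − 3·(j+1)^2 − (j+1) + 1 = j^3 − 4j − 2.
This completes the inductive step, so a_m = m^3 − 3m^2 − m + 1 for all m ≥ 1.

a_m = m^3 − 3m^2 − m + 1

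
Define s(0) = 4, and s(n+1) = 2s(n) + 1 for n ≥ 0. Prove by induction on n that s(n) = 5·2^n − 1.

Base case: s(0) = 4, and 5·2^0 − 1 = 5 − 1 = 4.
Assume s(j) = 5·2^j − 1 for some j ≥ 0.
Then s(j+1) = 2s(j) + 1 = 2·(5·2^j − 1) + 1 = 10·2^j − 2 + 1 = 5·2^{j+1} − 1.
This completes the inductive step, so s(n) = 5·2^n − 1 for all n ≥ 0.

s(n) = 5·2^n − 1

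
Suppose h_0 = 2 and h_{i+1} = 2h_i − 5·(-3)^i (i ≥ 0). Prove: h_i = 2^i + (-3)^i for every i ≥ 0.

Base case: h_0 = 2, and 2^0 + (-3)^0 = 1 + 1 = 2.
Assume h_r = 2^r + (-3)^r for some r ≥ 0.
Then h_{r+1} = 2h_r − 5·(-3)^r = 2·(2^r + (-3)^r) − 5·(-3)^r = 2^{r+1} + 2·(-3)^r − 5·(-3)^r = 2^{r+1} − 3·(-3)^r = 2^{r+1} + (-3)^{r+1}.
This completes the inductive step, so h_i = 2^i + (-3)^i for all i ≥ 0.

h_i = 2^i + (-3)^i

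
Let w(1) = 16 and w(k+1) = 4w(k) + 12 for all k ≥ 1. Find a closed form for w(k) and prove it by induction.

Claim: w(k) = 5·4^k − 4.

Base case: w(1) = 16, and 5·4^1 − 4 = 20 − 4 = 16.
Assume w(m) = 5·4^m − 4 for some m ≥ 1.
Then w(m+1) = 4w(m) + 12 = 4·(5·4^m − 4) + 12 = 20·4^m − 16 + 12 = 5·4^{m+1} − 4.
Hence w(k) = 5·4^k − 4 for every k ≥ 1, by induction.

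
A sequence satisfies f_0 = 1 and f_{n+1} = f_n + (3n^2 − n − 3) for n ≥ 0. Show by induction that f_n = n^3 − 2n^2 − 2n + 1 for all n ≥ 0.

Base case: f_0 = 1, and 0^3 − 2·0^2 − 2·0 + 1 = 1.
Assume f_k = k^3 − 2k^2 − 2k + 1.
Then f_{k+1} = f_k + (3k^2 − k − 3) = (k^3 − 2k^2 − 2k + 1) + (3k^2 − k − 3) = k^3 + k^2 − 3k − 2,
and (k+1)^3 − 2·(k+1)^2 − 2·(k+1) + 1 = k^3 + k^2 − 3k − 2.
Hence f_n = n^3 − 2n^2 − 2n + 1 for every n ≥ 0, by induction.

f_n = n^3 − 2n^2 − 2n + 1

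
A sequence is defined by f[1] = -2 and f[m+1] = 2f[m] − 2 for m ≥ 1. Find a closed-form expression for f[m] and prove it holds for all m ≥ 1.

Claim: f[m] = -2^{m+1} + 2.

Base case: f[1] = -2, and -2^{1+1} + 2 = -4 + 2 = -2.
Assume f[r] = -2^{r+1} + 2 for some r ≥ 1.
Then f[r+1] = 2f[r] − 2 = 2·(-2^{r+1} + 2) − 2 = -2^{r+2} + 4 − 2 = -2^{r+2} + 2.
This completes the inductive step, so f[m] = -2^{m+1} + 2 for all m ≥ 1.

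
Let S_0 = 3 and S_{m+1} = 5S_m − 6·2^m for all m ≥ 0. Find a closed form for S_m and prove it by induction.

Claim: S_m = 5^m + 2·2^m.

Base case: S_0 = 3, and 5^0 + 2·2^0 = 1 + 2 = 3.
Assume S_j = 5^j + 2·2^j for some j ≥ 0.
Then S_{j+1} = 5S_j − 6·2^j = 5·(5^j + 2·2^j) − 6·2^j = 5^{j+1} + 10·2^j − 6·2^j = 5^{j+1} + 4·2^j = 5^{j+1} + 2·2^{j+1}.
Hence S_m = 5^m + 2·2^m for every m ≥ 0, by induction.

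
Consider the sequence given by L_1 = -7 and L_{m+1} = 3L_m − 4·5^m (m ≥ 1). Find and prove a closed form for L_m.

Claim: L_m = 3^m − 2·5^m.

Base case: L_1 = -7, and 3^1 − 2·5^1 = 3 − 10 = -7.
Assume L_k = 3^k − 2·5^k for some k ≥ 1.
Then L_{k+1} = 3L_k − 4·5^k = 3·(3^k − 2·5^k) − 4·5^k = 3^{k+1} − 6·5^k − 4·5^k = 3^{k+1} − 10·5^k = 3^{k+1} − 2·5^{k+1}.
Hence L_m = 3^m − 2·5^m for every m ≥ 1, by induction.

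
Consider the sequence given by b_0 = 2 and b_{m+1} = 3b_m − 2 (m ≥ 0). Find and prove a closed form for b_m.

Claim: b_m = 3^m + 1.

Base case: b_0 = 2, and 3^0 + 1 = 1 + 1 = 2.
Assume b_k = 3^k + 1 for some k ≥ 0.
Then b_{k+1} = 3b_k − 2 = 3·(3^k + 1) − 2 = 3^{k+1} + 3 − 2 = 3^{k+1} + 1.
So the formula holds for k+1, and by induction b_m = 3^m + 1 for all m ≥ 0.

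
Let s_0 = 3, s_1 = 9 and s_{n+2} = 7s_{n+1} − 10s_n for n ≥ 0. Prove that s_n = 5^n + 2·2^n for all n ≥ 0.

Base cases: s_0 = 3 and 5^0 + 2·2^0 = 3; s_1 = 9 and 5^1 + 2·2^1 = 9.
Assume s_j = 5^j + 2·2^j for all 0 ≤ j ≤ r, where r ≥ 1.
Then s_{r+1} = 7s_r − 10s_{r−1} = 7·(5^r + 2·2^r) − 10·(5^{r−1} + 2·2^{r−1}) = (7·5 − 10)5^{r−1} + 2·(7·2 − 10)2^{r−1} = 25·5^{r−1} + 8·2^{r−1} = 5^{r+1} + 2·2^{r+1}.
This completes the inductive step, so s_n = 5^n + 2·2^n for all n ≥ 0.

s_n = 5^n + 2·2^n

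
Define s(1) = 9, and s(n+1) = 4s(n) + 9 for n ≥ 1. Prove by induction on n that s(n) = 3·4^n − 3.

Base case: s(1) = 9, and 3·4^1 − 3 = 12 − 3 = 9.
Assume s(m) = 3·4^m − 3 for some m ≥ 1.
Then s(m+1) = 4s(m) + 9 = 4·(3·4^m − 3) + 9 = 12·4^m − 12 + 9 = 3·4^{m+1} − 3.
By induction, s(n) = 3·4^n − 3 for all n ≥ 1.

s(n) = 3·4^n − 3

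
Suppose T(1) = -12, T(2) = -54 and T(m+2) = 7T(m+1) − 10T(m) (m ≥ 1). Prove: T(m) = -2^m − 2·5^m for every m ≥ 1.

Base cases: T(1) = -12 and -2^1 − 2·5^1 = -12; T(2) = -54 and -2^2 − 2·5^2 = -54.
Assume T(j) = -2^j − 2·5^j for all 1 ≤ j ≤ r, where r ≥ 2.
Then T(r+1) = 7T(r) − 10T(r−1) = 7·(-2^r − 2·5^r) − 10·(-2^{r−1} − 2·5^{r−1}) = -(7·2 − 10)2^{r−1} − 2·(7·5 − 10)5^{r−1} = -4·2^{r−1} − 50·5^{r−1} = -2^{r+1} − 2·5^{r+1}.
Hence T(m) = -2^m − 2·5^m for every m ≥ 1, by strong induction.

T(m) = -2^m − 2·5^m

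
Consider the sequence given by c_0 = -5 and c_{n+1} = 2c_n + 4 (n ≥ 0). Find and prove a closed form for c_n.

Claim: c_n = -2^n − 4.

Base case: c_0 = -5, and -2^0 − 4 = -1 − 4 = -5.
Assume c_r = -2^r − 4 for some r ≥ 0.
Then c_{r+1} = 2c_r + 4 = 2·(-2^r − 4) + 4 = -2^{r+1} − 8 + 4 = -2^{r+1} − 4.
So the formula holds for r+1, and by induction c_n = -2^n − 4 for all n ≥ 0.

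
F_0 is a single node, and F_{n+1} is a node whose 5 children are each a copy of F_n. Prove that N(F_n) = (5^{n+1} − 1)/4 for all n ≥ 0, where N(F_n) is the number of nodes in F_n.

Base case: N(F_0) = 1, and (5^{0+1} − 1)/4 = 1.
Assume N(F_j) = (5^{j+1} − 1)/4.
Then N(F_{j+1}) = 1 + 5N(F_j) = 1 + 5·(5^{j+1} − 1)/4 = 1 + (5^{j+2} − 5)/4 = (4 + 5^{j+2} − 5)/4 = (5^{j+2} − 1)/4.
So the formula holds for j+1, and by induction N(F_n) = (5^{n+1} − 1)/4 for all n ≥ 0.

N(F_n) = (5^{n+1} − 1)/4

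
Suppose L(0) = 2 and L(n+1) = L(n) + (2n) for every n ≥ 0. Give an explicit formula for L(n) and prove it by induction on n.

Claim: L(n) = n^2 − n + 2.

Base case: L(0) = 2, and 0^2 − 0 + 2 = 2.
Assume L(m) = m^2 − m + 2.
Then L(m+1) = L(m) + (2m) = (m^2 − m + 2) + (2m) = m^2 + m + 2,
and (m+1)^2 − (m+1) + 2 = m^2 + m + 2.
Hence L(n) = n^2 − n + 2 for every n ≥ 0, by induction.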